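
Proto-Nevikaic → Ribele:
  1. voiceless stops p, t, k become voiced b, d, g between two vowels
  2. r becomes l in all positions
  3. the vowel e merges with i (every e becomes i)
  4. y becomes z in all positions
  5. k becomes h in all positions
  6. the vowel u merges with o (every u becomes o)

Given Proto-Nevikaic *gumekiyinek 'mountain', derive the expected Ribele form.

Ribele: start from *gumekiyinek.
  rule 1 (intervocalic voicing): gumekiyinek → gumegiyinek
  rule 2: no change — gumegiyinek
  rule 3 (vowel merger): gumegiyinek → gumigiyinik
  rule 4 (unconditioned shift): gumigiyinik → gumigizinik
  rule 5 (unconditioned shift): gumigizinik → gumigizinih
  rule 6 (vowel merger): gumigizinih → gomigizinih
  ⇒ Ribele gomigizinih

gomigizinih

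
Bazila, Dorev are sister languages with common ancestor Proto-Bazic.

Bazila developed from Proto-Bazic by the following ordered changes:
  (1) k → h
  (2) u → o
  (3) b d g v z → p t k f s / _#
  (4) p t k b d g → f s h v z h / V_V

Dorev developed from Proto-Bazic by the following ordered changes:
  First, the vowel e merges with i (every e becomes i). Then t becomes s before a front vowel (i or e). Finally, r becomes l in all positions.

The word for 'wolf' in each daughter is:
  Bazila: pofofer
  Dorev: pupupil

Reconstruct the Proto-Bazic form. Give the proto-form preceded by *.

*pupuper

Position 3: Bazila has f, Dorev has p. Dorev preserves p here (none of its changes turn any other segment into p), so the proto-segment is *p.
Position 2: Bazila has o, Dorev has u. Dorev preserves u here (none of its changes turn any other segment into u), so the proto-segment is *u.
This points to *pupuper. Verify forward in each daughter:
Bazila: *pupuper > popoper > pofofer  (by vowel merger, intervocalic lenition)
Dorev: *pupuper > pupupir > pupupil  (by vowel merger, unconditioned shift)
No other proto-form is consistent with every reflex, so the reconstruction is *pupuper.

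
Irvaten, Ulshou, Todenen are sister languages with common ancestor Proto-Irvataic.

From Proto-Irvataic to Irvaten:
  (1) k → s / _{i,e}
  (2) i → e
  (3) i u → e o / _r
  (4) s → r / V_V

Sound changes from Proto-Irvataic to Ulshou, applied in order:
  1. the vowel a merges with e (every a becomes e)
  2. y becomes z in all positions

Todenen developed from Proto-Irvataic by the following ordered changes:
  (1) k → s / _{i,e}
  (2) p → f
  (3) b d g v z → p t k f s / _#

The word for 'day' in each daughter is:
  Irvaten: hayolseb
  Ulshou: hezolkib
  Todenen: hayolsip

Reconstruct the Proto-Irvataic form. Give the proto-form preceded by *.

*hayolkib

Position 6: Irvaten has s, Ulshou has k, Todenen has s. Ulshou preserves k here (none of its changes turn any other segment into k), so the proto-segment is *k.
Position 8: Irvaten has b, Ulshou has b, Todenen has p. Irvaten preserves b here (none of its changes turn any other segment into b), so the proto-segment is *b.
Position 2: Irvaten has a, Ulshou has e, Todenen has a. Irvaten preserves a here (none of its changes turn any other segment into a), so the proto-segment is *a.
Continuing position by position gives *hayolkib; check it forward:
Irvaten: start from *hayolkib.
  rule 1 (palatalisation): hayolkib → hayolsib
  rule 2 (vowel merger): hayolsib → hayolseb
  rule 3: no change — hayolseb
  rule 4: no change — hayolseb
  ⇒ Irvaten hayolseb
Ulshou: *hayolkib > heyolkib > hezolkib  (by vowel merger, unconditioned shift)
Todenen: *hayolkib
  hayolkib → hayolsib   [palatalisation]
  hayolsib (rule 2 does not apply)
  hayolsib → hayolsip   [final devoicing]
  giving Todenen hayolsip.
Only *hayolkib yields all of Irvaten hayolseb, Ulshou hezolkib, Todenen hayolsip.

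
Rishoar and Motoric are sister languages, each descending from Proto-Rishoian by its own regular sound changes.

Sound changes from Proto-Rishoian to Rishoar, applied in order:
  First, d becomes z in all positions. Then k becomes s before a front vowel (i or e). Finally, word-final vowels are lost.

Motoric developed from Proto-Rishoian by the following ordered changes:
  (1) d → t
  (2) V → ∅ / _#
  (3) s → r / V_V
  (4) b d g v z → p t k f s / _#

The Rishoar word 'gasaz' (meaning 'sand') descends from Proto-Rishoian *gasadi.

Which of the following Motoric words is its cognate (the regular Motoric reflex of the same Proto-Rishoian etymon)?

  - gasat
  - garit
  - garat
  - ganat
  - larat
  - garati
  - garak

Motoric: start from *gasadi.
  rule 1 (unconditioned shift): gasadi → gasati
  rule 2 (apocope): gasati → gasat
  rule 3 (rhotacism): gasat → garat
  rule 4: no change — garat
  ⇒ Motoric garat

garat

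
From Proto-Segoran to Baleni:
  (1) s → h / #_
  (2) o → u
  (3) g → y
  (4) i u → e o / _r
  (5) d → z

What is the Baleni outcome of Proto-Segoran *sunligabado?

Baleni: start from *sunligabado.
  rule 1 (debuccalisation): sunligabado → hunligabado
  rule 2 (vowel merger): hunligabado → hunligabadu
  rule 3 (unconditioned shift): hunligabadu → hunliyabadu
  rule 4: no change — hunliyabadu
  rule 5 (unconditioned shift): hunliyabadu → hunliyabazu
  ⇒ Baleni hunliyabazu

hunliyabazu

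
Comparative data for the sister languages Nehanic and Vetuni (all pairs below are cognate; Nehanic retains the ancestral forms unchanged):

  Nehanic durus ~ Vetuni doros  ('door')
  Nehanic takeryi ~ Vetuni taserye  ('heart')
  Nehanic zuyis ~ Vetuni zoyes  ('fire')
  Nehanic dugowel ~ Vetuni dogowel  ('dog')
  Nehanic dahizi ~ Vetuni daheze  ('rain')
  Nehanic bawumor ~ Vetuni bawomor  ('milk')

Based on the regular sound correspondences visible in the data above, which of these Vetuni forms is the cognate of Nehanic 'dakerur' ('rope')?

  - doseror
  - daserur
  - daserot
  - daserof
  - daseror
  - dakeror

takeryi ~ taserye — Nehanic k corresponds to Vetuni s between vowels (before a front vowel).
durus ~ doros — Nehanic u corresponds to Vetuni o after a consonant, before r.
Applying these to Nehanic 'dakerur':
  dakerur → daserur   (k→s between vowels (before a front vowel))
  daserur → daseror   (u→o after a consonant, before r)
So the Vetuni cognate is 'daseror'.

daseror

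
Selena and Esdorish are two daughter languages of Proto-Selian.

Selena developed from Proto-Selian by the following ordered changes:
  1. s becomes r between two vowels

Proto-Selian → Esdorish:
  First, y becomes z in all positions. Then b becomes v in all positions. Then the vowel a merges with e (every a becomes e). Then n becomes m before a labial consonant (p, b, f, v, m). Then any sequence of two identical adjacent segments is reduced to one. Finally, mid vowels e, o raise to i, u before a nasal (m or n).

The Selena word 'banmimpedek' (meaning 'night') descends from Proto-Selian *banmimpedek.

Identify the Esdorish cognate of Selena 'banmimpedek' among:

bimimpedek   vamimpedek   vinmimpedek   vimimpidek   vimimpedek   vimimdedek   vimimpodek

Esdorish: start from *banmimpedek.
  rule 1: no change — banmimpedek
  rule 2 (unconditioned shift): banmimpedek → vanmimpedek
  rule 3 (vowel merger): vanmimpedek → venmimpedek
  rule 4 (nasal place assimilation): venmimpedek → vemmimpedek
  rule 5 (degemination): vemmimpedek → vemimpedek
  rule 6 (pre-nasal raising): vemimpedek → vimimpedek
  ⇒ Esdorish vimimpedek
Only 'vimimpedek' matches the regular Esdorish development of *banmimpedek.

vimimpedek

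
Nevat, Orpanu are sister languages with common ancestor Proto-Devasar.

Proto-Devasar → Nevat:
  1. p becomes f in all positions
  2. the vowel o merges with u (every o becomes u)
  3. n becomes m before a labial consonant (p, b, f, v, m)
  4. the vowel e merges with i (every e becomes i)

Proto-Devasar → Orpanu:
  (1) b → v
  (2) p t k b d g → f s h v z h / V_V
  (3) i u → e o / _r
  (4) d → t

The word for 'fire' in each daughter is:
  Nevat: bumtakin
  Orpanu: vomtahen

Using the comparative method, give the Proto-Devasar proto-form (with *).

Position 2: Nevat has u, Orpanu has o. Taking the neighbouring segments as reconstructed: Nevat u could go back to *o or *u; Orpanu o can only go back to *o — the one source consistent with every daughter is *o.
Position 1: Nevat has b, Orpanu has v. Nevat preserves b here (none of its changes turn any other segment into b), so the proto-segment is *b.
Position 6: Nevat has k, Orpanu has h. Nevat preserves k here (none of its changes turn any other segment into k), so the proto-segment is *k.
Verify the candidate proto-form against each daughter:
Nevat: *bomtaken
  bomtaken (rule 1 does not apply)
  bomtaken → bumtaken   [vowel merger]
  bumtaken (rule 3 does not apply)
  bumtaken → bumtakin   [vowel merger]
  giving Nevat bumtakin.
Orpanu: *bomtaken
  bomtaken → vomtaken   [unconditioned shift]
  vomtaken → vomtahen   [intervocalic lenition]
  vomtahen (rule 3 does not apply)
  vomtahen (rule 4 does not apply)
  giving Orpanu vomtahen.
*bomtaken is the unique common source.

*bomtaken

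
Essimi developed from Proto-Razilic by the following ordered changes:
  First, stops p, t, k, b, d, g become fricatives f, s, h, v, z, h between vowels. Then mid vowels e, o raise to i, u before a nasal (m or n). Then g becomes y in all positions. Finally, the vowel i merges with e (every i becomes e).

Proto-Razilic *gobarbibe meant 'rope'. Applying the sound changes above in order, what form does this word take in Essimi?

Essimi: *gobarbibe
  gobarbibe → govarbive   [intervocalic lenition]
  govarbive (rule 2 does not apply)
  govarbive → yovarbive   [unconditioned shift]
  yovarbive → yovarbeve   [vowel merger]
  giving Essimi yovarbeve.

yovarbeve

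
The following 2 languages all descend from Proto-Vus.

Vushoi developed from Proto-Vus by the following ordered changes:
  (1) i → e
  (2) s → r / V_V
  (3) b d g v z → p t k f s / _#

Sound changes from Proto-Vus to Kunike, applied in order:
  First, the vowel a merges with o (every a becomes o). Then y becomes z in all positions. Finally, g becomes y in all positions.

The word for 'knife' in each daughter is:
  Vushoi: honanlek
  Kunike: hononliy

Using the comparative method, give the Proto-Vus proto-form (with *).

*honanlig

Position 8: Vushoi has k, Kunike has y. In Kunike, y can only continue *g, so the proto-segment is *g.
Position 7: Vushoi has e, Kunike has i. Kunike preserves i here (none of its changes turn any other segment into i), so the proto-segment is *i.
Continuing position by position gives *honanlig; check it forward:
Vushoi: *honanlig > honanleg > honanlek  (by vowel merger, final devoicing)
Kunike: start from *honanlig.
  rule 1 (vowel merger): honanlig → hononlig
  rule 2: no change — hononlig
  rule 3 (unconditioned shift): hononlig → hononliy
  ⇒ Kunike hononliy
Only *honanlig yields all of Vushoi honanlek, Kunike hononliy.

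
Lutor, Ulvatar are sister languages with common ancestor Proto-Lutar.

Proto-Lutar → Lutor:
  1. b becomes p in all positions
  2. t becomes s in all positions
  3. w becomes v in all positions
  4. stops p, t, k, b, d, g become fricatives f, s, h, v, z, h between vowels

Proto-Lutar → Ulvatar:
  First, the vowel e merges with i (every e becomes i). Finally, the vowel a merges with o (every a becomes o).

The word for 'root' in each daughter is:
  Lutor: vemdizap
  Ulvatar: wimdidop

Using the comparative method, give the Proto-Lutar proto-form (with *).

*wemdidap

Position 2: Lutor has e, Ulvatar has i. Lutor preserves e here (none of its changes turn any other segment into e), so the proto-segment is *e.
Position 6: Lutor has z, Ulvatar has d. Ulvatar preserves d here (none of its changes turn any other segment into d), so the proto-segment is *d.
This points to *wemdidap. Verify forward in each daughter:
Lutor: *wemdidap
  wemdidap (rule 1 does not apply)
  wemdidap (rule 2 does not apply)
  wemdidap → vemdidap   [unconditioned shift]
  vemdidap → vemdizap   [intervocalic lenition]
  giving Lutor vemdizap.
Ulvatar: start from *wemdidap.
  rule 1 (vowel merger): wemdidap → wimdidap
  rule 2 (vowel merger): wimdidap → wimdidop
  ⇒ Ulvatar wimdidop
Only *wemdidap yields all of Lutor vemdizap, Ulvatar wimdidop.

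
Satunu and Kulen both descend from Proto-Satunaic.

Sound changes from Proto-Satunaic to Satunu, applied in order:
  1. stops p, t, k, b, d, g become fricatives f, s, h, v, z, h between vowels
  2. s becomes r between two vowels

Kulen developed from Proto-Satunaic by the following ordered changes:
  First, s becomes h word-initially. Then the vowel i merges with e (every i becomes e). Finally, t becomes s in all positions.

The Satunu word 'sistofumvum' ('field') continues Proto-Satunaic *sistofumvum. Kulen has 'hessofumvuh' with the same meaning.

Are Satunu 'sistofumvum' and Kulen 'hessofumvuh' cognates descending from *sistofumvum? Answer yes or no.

no

Derive the expected Kulen reflex of *sistofumvum:
Kulen: *sistofumvum > histofumvum > hestofumvum > hessofumvum  (by debuccalisation, vowel merger, unconditioned shift)
The regular Kulen reflex would be 'hessofumvum', but the attested form is 'hessofumvuh'. The correspondence is irregular, so they are not cognates (the Kulen form has a different source).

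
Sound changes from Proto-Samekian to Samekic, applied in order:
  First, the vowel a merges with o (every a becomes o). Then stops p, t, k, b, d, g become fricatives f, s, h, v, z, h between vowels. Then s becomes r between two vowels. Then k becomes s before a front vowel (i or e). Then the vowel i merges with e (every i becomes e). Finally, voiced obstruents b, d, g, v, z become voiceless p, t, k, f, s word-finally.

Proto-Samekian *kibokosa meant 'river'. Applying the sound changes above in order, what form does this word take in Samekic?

sevohoro

Samekic: *kibokosa > kibokoso > kivohoso > kivohoro > sivohoro > sevohoro  (by vowel merger, intervocalic lenition, rhotacism, palatalisation, vowel merger)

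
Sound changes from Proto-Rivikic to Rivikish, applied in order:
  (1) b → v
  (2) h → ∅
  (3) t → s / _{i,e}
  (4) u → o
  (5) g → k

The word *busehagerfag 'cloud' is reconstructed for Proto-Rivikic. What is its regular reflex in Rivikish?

voseakerfak

Rivikish: *busehagerfag
  busehagerfag → vusehagerfag   [unconditioned shift]
  vusehagerfag → vuseagerfag   [h-loss]
  vuseagerfag (rule 3 does not apply)
  vuseagerfag → voseagerfag   [vowel merger]
  voseagerfag → voseakerfak   [unconditioned shift]
  giving Rivikish voseakerfak.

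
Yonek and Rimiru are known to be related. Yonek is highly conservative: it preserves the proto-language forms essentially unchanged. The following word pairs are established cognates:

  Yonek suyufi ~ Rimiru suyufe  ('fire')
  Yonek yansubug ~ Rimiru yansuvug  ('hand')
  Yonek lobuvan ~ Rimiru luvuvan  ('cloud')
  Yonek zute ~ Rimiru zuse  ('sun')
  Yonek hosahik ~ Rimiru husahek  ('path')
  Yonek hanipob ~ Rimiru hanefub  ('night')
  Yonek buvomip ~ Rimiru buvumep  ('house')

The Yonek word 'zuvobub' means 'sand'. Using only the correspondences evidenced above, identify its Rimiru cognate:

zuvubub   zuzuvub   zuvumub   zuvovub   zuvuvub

zuvuvub

lobuvan ~ luvuvan, hanipob ~ hanefub — Yonek o corresponds to Rimiru u after a consonant, before a labial obstruent.
yansubug ~ yansuvug, lobuvan ~ luvuvan — Yonek b corresponds to Rimiru v between vowels (before a back vowel).
Applying these to Yonek 'zuvobub':
  zuvobub → zuvubub   (o→u after a consonant, before a labial obstruent)
  zuvubub → zuvuvub   (b→v between vowels (before a back vowel))
So the Rimiru cognate is 'zuvuvub'.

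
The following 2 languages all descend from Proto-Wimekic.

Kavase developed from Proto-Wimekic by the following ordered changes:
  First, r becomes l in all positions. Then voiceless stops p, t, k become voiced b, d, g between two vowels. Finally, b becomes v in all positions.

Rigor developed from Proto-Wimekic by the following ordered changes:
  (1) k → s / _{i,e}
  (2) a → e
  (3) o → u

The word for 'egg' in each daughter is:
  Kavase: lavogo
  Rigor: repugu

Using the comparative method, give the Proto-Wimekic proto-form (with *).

*rapogo

Position 6: Kavase has o, Rigor has u. Kavase preserves o here (none of its changes turn any other segment into o), so the proto-segment is *o.
Position 2: Kavase has a, Rigor has e. Kavase preserves a here (none of its changes turn any other segment into a), so the proto-segment is *a.
Verify the candidate proto-form against each daughter:
Kavase: start from *rapogo.
  rule 1 (unconditioned shift): rapogo → lapogo
  rule 2 (intervocalic voicing): lapogo → labogo
  rule 3 (unconditioned shift): labogo → lavogo
  ⇒ Kavase lavogo
Rigor: *rapogo > repogo > repugu  (by vowel merger, vowel merger)
No other proto-form is consistent with every reflex, so the reconstruction is *rapogo.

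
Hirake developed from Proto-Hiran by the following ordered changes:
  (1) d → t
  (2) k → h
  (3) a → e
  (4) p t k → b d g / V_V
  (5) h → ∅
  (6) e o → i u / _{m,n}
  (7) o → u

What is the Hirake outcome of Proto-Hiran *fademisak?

Hirake: *fademisak > fatemisak > fatemisah > fetemiseh > fedemiseh > fedemise > fedimise  (by unconditioned shift, unconditioned shift, vowel merger, intervocalic voicing, h-loss, pre-nasal raising)

fedimise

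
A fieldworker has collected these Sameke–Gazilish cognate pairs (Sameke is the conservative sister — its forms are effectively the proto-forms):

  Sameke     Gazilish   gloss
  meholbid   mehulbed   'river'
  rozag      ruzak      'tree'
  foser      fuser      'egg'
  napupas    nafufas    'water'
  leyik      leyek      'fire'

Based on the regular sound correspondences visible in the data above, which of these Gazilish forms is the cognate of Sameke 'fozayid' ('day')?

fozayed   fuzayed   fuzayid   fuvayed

fuzayed

meholbid ~ mehulbed, rozag ~ ruzak — Sameke o corresponds to Gazilish u after a consonant, before a consonant other than r, m, n, p, b, f, v.
meholbid ~ mehulbed, leyik ~ leyek — Sameke i corresponds to Gazilish e after a consonant, before a consonant other than r, m, n, p, b, f, v.
Applying these to Sameke 'fozayid':
  fozayid → fuzayid   (o→u after a consonant, before a consonant other than r, m, n, p, b, f, v)
  fuzayid → fuzayed   (i→e after a consonant, before a consonant other than r, m, n, p, b, f, v)
So the Gazilish cognate is 'fuzayed'.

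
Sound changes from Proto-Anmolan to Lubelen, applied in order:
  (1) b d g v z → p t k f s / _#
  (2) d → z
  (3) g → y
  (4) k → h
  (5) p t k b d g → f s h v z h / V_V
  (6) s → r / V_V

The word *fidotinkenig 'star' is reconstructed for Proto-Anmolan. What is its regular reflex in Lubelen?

Lubelen: *fidotinkenig > fidotinkenik > fizotinkenik > fizotinhenih > fizosinhenih > fizorinhenih  (by final devoicing, unconditioned shift, unconditioned shift, intervocalic lenition, rhotacism)

fizorinhenih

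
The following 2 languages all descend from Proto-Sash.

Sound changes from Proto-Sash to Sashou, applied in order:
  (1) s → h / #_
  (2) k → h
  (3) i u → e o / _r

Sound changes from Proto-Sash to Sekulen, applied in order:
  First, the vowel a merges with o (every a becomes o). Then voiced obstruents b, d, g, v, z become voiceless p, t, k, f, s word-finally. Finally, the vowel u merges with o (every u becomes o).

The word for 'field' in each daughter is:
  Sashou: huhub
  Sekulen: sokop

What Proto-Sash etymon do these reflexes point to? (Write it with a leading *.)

Position 4: Sashou has u, Sekulen has o. Sashou preserves u here (none of its changes turn any other segment into u), so the proto-segment is *u.
Position 5: Sashou has b, Sekulen has p. Sashou preserves b here (none of its changes turn any other segment into b), so the proto-segment is *b.
Continuing position by position gives *sukub; check it forward:
Sashou: start from *sukub.
  rule 1 (debuccalisation): sukub → hukub
  rule 2 (unconditioned shift): hukub → huhub
  rule 3: no change — huhub
  ⇒ Sashou huhub
Sekulen: *sukub
  sukub (rule 1 does not apply)
  sukub → sukup   [final devoicing]
  sukup → sokop   [vowel merger]
  giving Sekulen sokop.
*sukub is the unique common source.

*sukub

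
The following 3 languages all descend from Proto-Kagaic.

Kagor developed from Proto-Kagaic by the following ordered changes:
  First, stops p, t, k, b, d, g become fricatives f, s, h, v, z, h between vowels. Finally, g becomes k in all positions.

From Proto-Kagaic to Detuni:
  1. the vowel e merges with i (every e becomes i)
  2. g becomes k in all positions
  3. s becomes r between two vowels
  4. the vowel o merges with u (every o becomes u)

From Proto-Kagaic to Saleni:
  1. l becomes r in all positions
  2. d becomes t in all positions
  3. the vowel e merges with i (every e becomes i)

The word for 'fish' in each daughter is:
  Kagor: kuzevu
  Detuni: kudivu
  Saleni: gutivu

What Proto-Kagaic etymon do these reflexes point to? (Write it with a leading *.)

*gudevu

Position 1: Kagor has k, Detuni has k, Saleni has g. Saleni preserves g here (none of its changes turn any other segment into g), so the proto-segment is *g.
Position 4: Kagor has e, Detuni has i, Saleni has i. Kagor preserves e here (none of its changes turn any other segment into e), so the proto-segment is *e.
Position 3: Kagor has z, Detuni has d, Saleni has t. Detuni preserves d here (none of its changes turn any other segment into d), so the proto-segment is *d.
The remaining positions agree across the daughters. Check the candidate against every language:
Kagor: *gudevu > guzevu > kuzevu  (by intervocalic lenition, unconditioned shift)
Detuni: start from *gudevu.
  rule 1 (vowel merger): gudevu → gudivu
  rule 2 (unconditioned shift): gudivu → kudivu
  rule 3: no change — kudivu
  rule 4: no change — kudivu
  ⇒ Detuni kudivu
Saleni: start from *gudevu.
  rule 1: no change — gudevu
  rule 2 (unconditioned shift): gudevu → gutevu
  rule 3 (vowel merger): gutevu → gutivu
  ⇒ Saleni gutivu
No other proto-form is consistent with every reflex, so the reconstruction is *gudevu.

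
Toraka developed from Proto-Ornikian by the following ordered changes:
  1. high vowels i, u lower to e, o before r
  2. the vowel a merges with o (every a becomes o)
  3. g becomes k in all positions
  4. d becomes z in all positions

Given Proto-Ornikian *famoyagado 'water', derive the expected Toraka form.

Toraka: *famoyagado
  famoyagado (rule 1 does not apply)
  famoyagado → fomoyogodo   [vowel merger]
  fomoyogodo → fomoyokodo   [unconditioned shift]
  fomoyokodo → fomoyokozo   [unconditioned shift]
  giving Toraka fomoyokozo.

fomoyokozo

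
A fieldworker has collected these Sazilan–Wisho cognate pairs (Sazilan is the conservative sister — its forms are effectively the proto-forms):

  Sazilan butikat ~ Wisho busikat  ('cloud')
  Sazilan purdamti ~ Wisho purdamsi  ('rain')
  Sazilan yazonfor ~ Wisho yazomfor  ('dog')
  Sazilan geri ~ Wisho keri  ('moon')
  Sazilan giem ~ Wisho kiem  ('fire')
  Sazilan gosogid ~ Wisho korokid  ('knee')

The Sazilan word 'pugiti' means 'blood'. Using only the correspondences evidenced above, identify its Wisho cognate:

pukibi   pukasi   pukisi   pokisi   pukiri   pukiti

pukisi

gosogid ~ korokid — Sazilan g corresponds to Wisho k between vowels (before a front vowel).
butikat ~ busikat — Sazilan t corresponds to Wisho s between vowels (before a front vowel).
Applying these to Sazilan 'pugiti':
  pugiti → pukiti   (g→k between vowels (before a front vowel))
  pukiti → pukisi   (t→s between vowels (before a front vowel))
So the Wisho cognate is 'pukisi'.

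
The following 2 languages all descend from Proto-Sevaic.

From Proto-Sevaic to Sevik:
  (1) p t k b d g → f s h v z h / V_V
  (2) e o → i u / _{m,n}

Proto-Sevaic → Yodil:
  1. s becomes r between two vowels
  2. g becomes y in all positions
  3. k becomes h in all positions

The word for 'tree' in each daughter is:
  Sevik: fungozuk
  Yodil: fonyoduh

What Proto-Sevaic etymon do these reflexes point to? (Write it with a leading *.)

Position 2: Sevik has u, Yodil has o. Yodil preserves o here (none of its changes turn any other segment into o), so the proto-segment is *o.
Position 4: Sevik has g, Yodil has y. Sevik preserves g here (none of its changes turn any other segment into g), so the proto-segment is *g.
Position 8: Sevik has k, Yodil has h. Sevik preserves k here (none of its changes turn any other segment into k), so the proto-segment is *k.
This points to *fongoduk. Verify forward in each daughter:
Sevik: *fongoduk > fongozuk > fungozuk  (by intervocalic lenition, pre-nasal raising)
Yodil: start from *fongoduk.
  rule 1: no change — fongoduk
  rule 2 (unconditioned shift): fongoduk → fonyoduk
  rule 3 (unconditioned shift): fonyoduk → fonyoduh
  ⇒ Yodil fonyoduh
No other proto-form is consistent with every reflex, so the reconstruction is *fongoduk.

*fongoduk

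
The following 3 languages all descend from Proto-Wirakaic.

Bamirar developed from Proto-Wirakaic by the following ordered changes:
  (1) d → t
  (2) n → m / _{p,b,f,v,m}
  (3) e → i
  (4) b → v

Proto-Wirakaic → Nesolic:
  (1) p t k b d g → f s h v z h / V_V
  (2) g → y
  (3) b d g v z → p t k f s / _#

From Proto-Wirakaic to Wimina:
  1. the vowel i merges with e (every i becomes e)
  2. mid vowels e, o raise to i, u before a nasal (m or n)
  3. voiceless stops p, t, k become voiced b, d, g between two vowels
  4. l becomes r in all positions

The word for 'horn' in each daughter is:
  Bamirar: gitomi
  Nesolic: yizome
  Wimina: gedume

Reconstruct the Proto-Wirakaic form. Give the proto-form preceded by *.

Position 4: Bamirar has o, Nesolic has o, Wimina has u. Bamirar preserves o here (none of its changes turn any other segment into o), so the proto-segment is *o.
Position 3: Bamirar has t, Nesolic has z, Wimina has d. Taking the neighbouring segments as reconstructed: Bamirar t could go back to *t or *d; Nesolic z could go back to *d or *z; Wimina d could go back to *t or *d — the one source consistent with every daughter is *d.
Position 2: Bamirar has i, Nesolic has i, Wimina has e. Nesolic preserves i here (none of its changes turn any other segment into i), so the proto-segment is *i.
Verify the candidate proto-form against each daughter:
Bamirar: *gidome > gitome > gitomi  (by unconditioned shift, vowel merger)
Nesolic: *gidome > gizome > yizome  (by intervocalic lenition, unconditioned shift)
Wimina: *gidome
  gidome → gedome   [vowel merger]
  gedome → gedume   [pre-nasal raising]
  gedume (rule 3 does not apply)
  gedume (rule 4 does not apply)
  giving Wimina gedume.
No other proto-form is consistent with every reflex, so the reconstruction is *gidome.

*gidome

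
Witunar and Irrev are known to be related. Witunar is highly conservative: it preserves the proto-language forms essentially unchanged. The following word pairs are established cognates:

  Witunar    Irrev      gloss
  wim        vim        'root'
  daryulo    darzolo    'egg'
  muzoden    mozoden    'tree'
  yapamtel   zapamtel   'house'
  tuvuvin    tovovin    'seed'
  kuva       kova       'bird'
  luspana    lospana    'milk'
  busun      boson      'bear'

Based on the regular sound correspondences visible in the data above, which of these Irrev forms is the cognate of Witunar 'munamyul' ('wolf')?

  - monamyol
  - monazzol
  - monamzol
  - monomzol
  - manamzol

monamzol

busun ~ boson — Witunar u corresponds to Irrev o after a consonant, before a nasal.
daryulo ~ darzolo — Witunar y corresponds to Irrev z after a consonant, before a back vowel.
daryulo ~ darzolo, muzoden ~ mozoden — Witunar u corresponds to Irrev o after a consonant, before a consonant other than r, m, n, p, b, f, v.
Applying these to Witunar 'munamyul':
  munamyul → monamyul   (u→o after a consonant, before a nasal)
  monamyul → monamzul   (y→z after a consonant, before a back vowel)
  monamzul → monamzol   (u→o after a consonant, before a consonant other than r, m, n, p, b, f, v)
So the Irrev cognate is 'monamzol'.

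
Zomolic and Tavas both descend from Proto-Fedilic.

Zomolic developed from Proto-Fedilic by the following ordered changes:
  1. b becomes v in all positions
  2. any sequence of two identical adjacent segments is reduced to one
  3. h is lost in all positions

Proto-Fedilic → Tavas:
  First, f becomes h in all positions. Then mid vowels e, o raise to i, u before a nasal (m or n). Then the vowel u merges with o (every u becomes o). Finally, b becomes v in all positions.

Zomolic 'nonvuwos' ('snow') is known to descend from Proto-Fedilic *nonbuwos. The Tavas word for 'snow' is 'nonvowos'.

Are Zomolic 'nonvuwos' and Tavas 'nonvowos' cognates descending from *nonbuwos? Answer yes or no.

Derive the expected Tavas reflex of *nonbuwos:
Tavas: *nonbuwos
  nonbuwos (rule 1 does not apply)
  nonbuwos → nunbuwos   [pre-nasal raising]
  nunbuwos → nonbowos   [vowel merger]
  nonbowos → nonvowos   [unconditioned shift]
  giving Tavas nonvowos.
Tavas 'nonvowos' matches the regular reflex exactly, so the pair is cognate.

yes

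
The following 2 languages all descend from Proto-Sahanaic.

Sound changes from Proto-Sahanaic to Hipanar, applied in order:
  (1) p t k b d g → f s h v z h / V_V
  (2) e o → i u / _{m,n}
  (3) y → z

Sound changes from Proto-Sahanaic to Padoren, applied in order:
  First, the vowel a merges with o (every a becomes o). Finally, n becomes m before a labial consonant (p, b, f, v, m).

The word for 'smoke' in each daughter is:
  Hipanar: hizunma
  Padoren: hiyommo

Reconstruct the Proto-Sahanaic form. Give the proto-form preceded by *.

*hiyonma

Position 5: Hipanar has n, Padoren has m. Hipanar preserves n here (none of its changes turn any other segment into n), so the proto-segment is *n.
Position 4: Hipanar has u, Padoren has o. Taking the neighbouring segments as reconstructed: Hipanar u could go back to *o or *u; Padoren o could go back to *a or *o — the one source consistent with every daughter is *o.
Verify the candidate proto-form against each daughter:
Hipanar: *hiyonma
  hiyonma (rule 1 does not apply)
  hiyonma → hiyunma   [pre-nasal raising]
  hiyunma → hizunma   [unconditioned shift]
  giving Hipanar hizunma.
Padoren: *hiyonma
  hiyonma → hiyonmo   [vowel merger]
  hiyonmo → hiyommo   [nasal place assimilation]
  giving Padoren hiyommo.
*hiyonma is the unique common source.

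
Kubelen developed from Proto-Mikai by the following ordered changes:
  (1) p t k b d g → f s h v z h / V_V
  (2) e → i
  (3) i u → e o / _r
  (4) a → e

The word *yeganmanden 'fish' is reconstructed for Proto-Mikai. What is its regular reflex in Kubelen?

yihenmendin

Kubelen: start from *yeganmanden.
  rule 1 (intervocalic lenition): yeganmanden → yehanmanden
  rule 2 (vowel merger): yehanmanden → yihanmandin
  rule 3: no change — yihanmandin
  rule 4 (vowel merger): yihanmandin → yihenmendin
  ⇒ Kubelen yihenmendin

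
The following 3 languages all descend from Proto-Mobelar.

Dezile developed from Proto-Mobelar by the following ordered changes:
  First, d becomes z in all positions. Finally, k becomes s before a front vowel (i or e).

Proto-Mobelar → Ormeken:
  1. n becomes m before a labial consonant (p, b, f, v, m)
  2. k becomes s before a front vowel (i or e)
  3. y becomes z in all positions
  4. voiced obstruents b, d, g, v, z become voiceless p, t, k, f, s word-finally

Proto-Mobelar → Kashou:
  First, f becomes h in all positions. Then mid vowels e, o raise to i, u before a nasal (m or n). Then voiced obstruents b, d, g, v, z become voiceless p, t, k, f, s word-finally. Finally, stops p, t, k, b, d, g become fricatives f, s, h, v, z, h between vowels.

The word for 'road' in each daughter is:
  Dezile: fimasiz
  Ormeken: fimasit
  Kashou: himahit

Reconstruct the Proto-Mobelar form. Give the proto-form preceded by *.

*fimakid

Position 1: Dezile has f, Ormeken has f, Kashou has h. Dezile preserves f here (none of its changes turn any other segment into f), so the proto-segment is *f.
Position 7: Dezile has z, Ormeken has t, Kashou has t. Taking the neighbouring segments as reconstructed: Dezile z could go back to *d or *z; Ormeken t could go back to *t or *d; Kashou t could go back to *t or *d — the one source consistent with every daughter is *d.
Position 5: Dezile has s, Ormeken has s, Kashou has h. Taking the neighbouring segments as reconstructed: Dezile s could go back to *k or *s; Ormeken s could go back to *k or *s; Kashou h could go back to *k or *g or *f or *h — the one source consistent with every daughter is *k.
Verify the candidate proto-form against each daughter:
Dezile: *fimakid > fimakiz > fimasiz  (by unconditioned shift, palatalisation)
Ormeken: start from *fimakid.
  rule 1: no change — fimakid
  rule 2 (palatalisation): fimakid → fimasid
  rule 3: no change — fimasid
  rule 4 (final devoicing): fimasid → fimasit
  ⇒ Ormeken fimasit
Kashou: start from *fimakid.
  rule 1 (unconditioned shift): fimakid → himakid
  rule 2: no change — himakid
  rule 3 (final devoicing): himakid → himakit
  rule 4 (intervocalic lenition): himakit → himahit
  ⇒ Kashou himahit
*fimakid is the unique common source.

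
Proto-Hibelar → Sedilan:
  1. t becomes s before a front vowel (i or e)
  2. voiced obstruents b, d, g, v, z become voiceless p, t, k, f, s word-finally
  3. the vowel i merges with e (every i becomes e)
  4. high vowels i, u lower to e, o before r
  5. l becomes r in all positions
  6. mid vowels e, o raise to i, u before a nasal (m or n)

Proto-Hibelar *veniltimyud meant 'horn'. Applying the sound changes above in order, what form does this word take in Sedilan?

Sedilan: *veniltimyud
  veniltimyud → venilsimyud   [palatalisation]
  venilsimyud → venilsimyut   [final devoicing]
  venilsimyut → venelsemyut   [vowel merger]
  venelsemyut (rule 4 does not apply)
  venelsemyut → venersemyut   [unconditioned shift]
  venersemyut → vinersimyut   [pre-nasal raising]
  giving Sedilan vinersimyut.

vinersimyut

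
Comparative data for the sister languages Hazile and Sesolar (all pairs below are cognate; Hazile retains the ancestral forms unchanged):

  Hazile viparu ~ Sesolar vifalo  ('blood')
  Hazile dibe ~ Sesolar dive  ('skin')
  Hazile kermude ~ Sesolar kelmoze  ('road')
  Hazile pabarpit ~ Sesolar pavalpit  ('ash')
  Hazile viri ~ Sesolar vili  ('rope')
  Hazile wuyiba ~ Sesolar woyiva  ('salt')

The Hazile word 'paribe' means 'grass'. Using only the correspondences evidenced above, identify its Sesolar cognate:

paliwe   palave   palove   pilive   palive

viri ~ vili — Hazile r corresponds to Sesolar l between vowels (before a front vowel).
dibe ~ dive — Hazile b corresponds to Sesolar v between vowels (before a front vowel).
Applying these to Hazile 'paribe':
  paribe → palibe   (r→l between vowels (before a front vowel))
  palibe → palive   (b→v between vowels (before a front vowel))
So the Sesolar cognate is 'palive'.

palive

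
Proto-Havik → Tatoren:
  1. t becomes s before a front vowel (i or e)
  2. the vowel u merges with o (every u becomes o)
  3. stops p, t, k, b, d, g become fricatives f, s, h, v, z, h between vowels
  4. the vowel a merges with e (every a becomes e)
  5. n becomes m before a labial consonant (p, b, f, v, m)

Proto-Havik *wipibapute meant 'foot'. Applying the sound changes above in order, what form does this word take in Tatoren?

wifivefose

Tatoren: *wipibapute > wipibapuse > wipibapose > wifivafose > wifivefose  (by palatalisation, vowel merger, intervocalic lenition, vowel merger)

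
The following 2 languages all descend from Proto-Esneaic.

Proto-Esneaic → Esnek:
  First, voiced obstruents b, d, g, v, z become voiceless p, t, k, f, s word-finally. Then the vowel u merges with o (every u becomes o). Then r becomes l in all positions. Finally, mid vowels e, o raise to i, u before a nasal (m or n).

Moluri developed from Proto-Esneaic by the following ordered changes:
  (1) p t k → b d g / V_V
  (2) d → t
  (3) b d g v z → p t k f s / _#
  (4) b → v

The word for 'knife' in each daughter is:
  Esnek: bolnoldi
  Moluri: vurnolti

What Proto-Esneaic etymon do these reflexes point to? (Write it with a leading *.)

Position 1: Esnek has b, Moluri has v. Esnek preserves b here (none of its changes turn any other segment into b), so the proto-segment is *b.
Position 2: Esnek has o, Moluri has u. Moluri preserves u here (none of its changes turn any other segment into u), so the proto-segment is *u.
Position 3: Esnek has l, Moluri has r. Moluri preserves r here (none of its changes turn any other segment into r), so the proto-segment is *r.
This points to *burnoldi. Verify forward in each daughter:
Esnek: *burnoldi > bornoldi > bolnoldi  (by vowel merger, unconditioned shift)
Moluri: start from *burnoldi.
  rule 1: no change — burnoldi
  rule 2 (unconditioned shift): burnoldi → burnolti
  rule 3: no change — burnolti
  rule 4 (unconditioned shift): burnolti → vurnolti
  ⇒ Moluri vurnolti
*burnoldi is the unique common source.

*burnoldi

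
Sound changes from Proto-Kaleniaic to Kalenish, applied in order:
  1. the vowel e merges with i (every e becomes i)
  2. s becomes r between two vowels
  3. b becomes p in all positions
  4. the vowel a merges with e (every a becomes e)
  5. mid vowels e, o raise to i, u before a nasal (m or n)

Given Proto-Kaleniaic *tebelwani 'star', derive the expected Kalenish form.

tipilwini

Kalenish: start from *tebelwani.
  rule 1 (vowel merger): tebelwani → tibilwani
  rule 2: no change — tibilwani
  rule 3 (unconditioned shift): tibilwani → tipilwani
  rule 4 (vowel merger): tipilwani → tipilweni
  rule 5 (pre-nasal raising): tipilweni → tipilwini
  ⇒ Kalenish tipilwini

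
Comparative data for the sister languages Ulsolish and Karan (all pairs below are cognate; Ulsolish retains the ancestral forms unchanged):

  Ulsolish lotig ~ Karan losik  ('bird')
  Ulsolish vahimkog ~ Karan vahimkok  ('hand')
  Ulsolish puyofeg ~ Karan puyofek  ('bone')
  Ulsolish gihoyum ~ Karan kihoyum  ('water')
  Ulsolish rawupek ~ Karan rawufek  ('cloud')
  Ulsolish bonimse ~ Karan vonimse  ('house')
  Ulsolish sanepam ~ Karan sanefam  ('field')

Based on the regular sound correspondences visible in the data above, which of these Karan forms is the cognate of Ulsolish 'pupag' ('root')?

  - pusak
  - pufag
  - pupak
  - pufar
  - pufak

pufak

sanepam ~ sanefam — Ulsolish p corresponds to Karan f between vowels (before a back vowel).
lotig ~ losik, vahimkog ~ vahimkok — Ulsolish g corresponds to Karan k word-finally.
Applying these to Ulsolish 'pupag':
  pupag → pufag   (p→f between vowels (before a back vowel))
  pufag → pufak   (g→k word-finally)
So the Karan cognate is 'pufak'.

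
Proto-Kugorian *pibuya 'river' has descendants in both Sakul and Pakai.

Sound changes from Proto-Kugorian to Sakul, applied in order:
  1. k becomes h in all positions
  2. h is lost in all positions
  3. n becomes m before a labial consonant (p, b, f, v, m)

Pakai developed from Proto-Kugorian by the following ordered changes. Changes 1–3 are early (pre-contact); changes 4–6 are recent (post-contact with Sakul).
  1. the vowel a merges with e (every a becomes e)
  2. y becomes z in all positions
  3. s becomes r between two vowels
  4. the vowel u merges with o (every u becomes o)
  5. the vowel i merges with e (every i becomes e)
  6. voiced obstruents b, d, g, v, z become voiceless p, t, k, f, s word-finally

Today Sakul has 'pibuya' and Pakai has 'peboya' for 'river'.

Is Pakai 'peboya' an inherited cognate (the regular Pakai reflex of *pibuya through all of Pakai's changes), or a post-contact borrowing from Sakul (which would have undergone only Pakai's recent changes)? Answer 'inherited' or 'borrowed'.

borrowed

If inherited, *pibuya would pass through all of Pakai's changes:
Pakai: *pibuya
  pibuya → pibuye   [vowel merger]
  pibuye → pibuze   [unconditioned shift]
  pibuze (rule 3 does not apply)
  pibuze → piboze   [vowel merger]
  piboze → peboze   [vowel merger]
  peboze (rule 6 does not apply)
  giving Pakai peboze.
If borrowed from Sakul 'pibuya' after the early changes, it would undergo only the recent ones:
  rule 4 (vowel merger): pibuya → piboya
  rule 5 (vowel merger): piboya → peboya
  rule 6 (final devoicing): no change (peboya)
  ⇒ as a loan: peboya
Pakai 'peboya' matches the loan outcome 'peboya', not the inherited 'peboze' — it skipped the early Pakai changes, so it was borrowed from Sakul.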